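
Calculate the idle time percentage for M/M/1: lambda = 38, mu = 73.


Idle fraction = (1 - rho) * 100 = (1 - 38/73) * 100 = 47.9%

47.9%


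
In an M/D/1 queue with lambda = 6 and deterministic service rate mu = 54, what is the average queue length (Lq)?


M/D/1: Lq = rho^2 / (2*(1-rho)) where rho = 6/54; Lq = 0.01

0.01


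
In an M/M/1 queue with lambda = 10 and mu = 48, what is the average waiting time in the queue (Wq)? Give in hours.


rho = 10/48; Wq = rho/(mu - lambda) = 0.0055 hours

0.0055 hours


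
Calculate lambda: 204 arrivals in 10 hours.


lambda = total arrivals / time = 204 / 10 = 20.4 per hour

20.4 per hour


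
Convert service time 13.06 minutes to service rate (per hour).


mu = 60 / avg_service_time = 60 / 13.06 = 4.59 per hour

4.59 per hour


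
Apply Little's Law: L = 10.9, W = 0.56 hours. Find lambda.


lambda = L / W = 10.9 / 0.56 = 19.46 per hour

19.46 per hour


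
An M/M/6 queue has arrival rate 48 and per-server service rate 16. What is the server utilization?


rho = lambda/(c*mu) = 48/(6*16) = 0.5

0.5


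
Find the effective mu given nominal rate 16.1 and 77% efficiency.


Effective rate = mu * efficiency = 16.1 * 0.77 = 12.4 per hour

12.4 per hour


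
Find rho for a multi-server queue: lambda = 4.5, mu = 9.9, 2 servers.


rho = lambda / (c * mu) = 4.5 / (2 * 9.9) = 0.2273

0.2273


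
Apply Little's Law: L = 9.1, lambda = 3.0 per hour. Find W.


W = L / lambda = 9.1 / 3.0 = 3.0333 hours

3.0333 hours


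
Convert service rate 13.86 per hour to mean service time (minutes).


Mean service time = 60/mu = 60/13.86 = 4.33 minutes

4.33 minutes


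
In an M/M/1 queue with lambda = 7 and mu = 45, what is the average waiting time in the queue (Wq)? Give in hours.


rho = 7/45; Wq = rho/(mu - lambda) = 0.0041 hours

0.0041 hours


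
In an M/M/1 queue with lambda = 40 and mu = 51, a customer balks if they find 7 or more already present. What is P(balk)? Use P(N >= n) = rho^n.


P(N >= 7) = rho^7 = (40/51)^7 = 0.1826

0.1826


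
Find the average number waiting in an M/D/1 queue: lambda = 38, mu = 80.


M/D/1: Lq = rho^2 / (2*(1-rho)) where rho = 38/80; Lq = 0.21

0.21


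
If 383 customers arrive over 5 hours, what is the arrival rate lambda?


lambda = total arrivals / time = 383 / 5 = 76.6 per hour

76.6 per hour


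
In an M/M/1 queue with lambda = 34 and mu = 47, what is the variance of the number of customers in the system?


rho = 34/47; Var(N) = rho/(1-rho)^2 = 9.46

9.46


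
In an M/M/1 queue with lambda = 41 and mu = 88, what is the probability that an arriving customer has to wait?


P(wait) = rho = lambda/mu = 41/88 = 0.4659

0.4659


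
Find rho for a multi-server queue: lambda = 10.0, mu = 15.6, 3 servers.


rho = lambda / (c * mu) = 10.0 / (3 * 15.6) = 0.2137

0.2137


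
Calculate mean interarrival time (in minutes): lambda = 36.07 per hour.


Mean interarrival time = 60/lambda = 60/36.07 = 1.66 minutes

1.66 minutes


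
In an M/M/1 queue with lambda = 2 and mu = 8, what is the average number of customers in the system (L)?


rho = 2/8; L = rho/(1-rho) = 0.33

0.33


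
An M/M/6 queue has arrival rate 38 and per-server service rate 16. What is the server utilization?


rho = lambda/(c*mu) = 38/(6*16) = 0.3958

0.3958


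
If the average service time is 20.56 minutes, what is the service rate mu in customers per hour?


mu = 60 / avg_service_time = 60 / 20.56 = 2.92 per hour

2.92 per hour


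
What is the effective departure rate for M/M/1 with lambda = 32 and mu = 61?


For a stable queue (lambda < mu), throughput = lambda = 32 per hour

32 per hour


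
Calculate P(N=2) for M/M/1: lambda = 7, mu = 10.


rho = 7/10; P(n) = (1-rho)*rho^n = (1-7/10)*(7/10)^2 = 0.147

0.147


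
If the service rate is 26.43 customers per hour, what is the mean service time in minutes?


Mean service time = 60/mu = 60/26.43 = 2.27 minutes

2.27 minutes


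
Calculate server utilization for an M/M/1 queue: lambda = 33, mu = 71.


rho = lambda/mu = 33/71 = 0.4648

0.4648


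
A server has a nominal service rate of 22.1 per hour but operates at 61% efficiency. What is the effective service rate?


Effective rate = mu * efficiency = 22.1 * 0.61 = 13.48 per hour

13.48 per hour


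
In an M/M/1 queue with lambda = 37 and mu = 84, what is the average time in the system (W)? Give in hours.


W = 1/(mu - lambda) = 1/(84 - 37) = 0.0213 hours

0.0213 hours


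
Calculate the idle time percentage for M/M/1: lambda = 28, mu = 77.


Idle fraction = (1 - rho) * 100 = (1 - 28/77) * 100 = 63.6%

63.6%


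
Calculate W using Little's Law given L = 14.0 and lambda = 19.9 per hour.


W = L / lambda = 14.0 / 19.9 = 0.7035 hours

0.7035 hours


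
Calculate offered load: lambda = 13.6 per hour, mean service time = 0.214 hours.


Offered load a = lambda * E[S] = 13.6 * 0.214 = 2.91 Erlangs

2.91 Erlangs


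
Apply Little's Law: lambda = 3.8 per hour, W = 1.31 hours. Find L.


L = lambda * W = 3.8 * 1.31 = 4.98

4.98


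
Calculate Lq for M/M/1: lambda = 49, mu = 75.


rho = 49/75; Lq = rho^2/(1-rho) = 1.23

1.23


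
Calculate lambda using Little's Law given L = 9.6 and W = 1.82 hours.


lambda = L / W = 9.6 / 1.82 = 5.27 per hour

5.27 per hour


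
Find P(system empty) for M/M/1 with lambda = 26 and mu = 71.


P0 = 1 - rho = 1 - 26/71 = 0.6338

0.6338


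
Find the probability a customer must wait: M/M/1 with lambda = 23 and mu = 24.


P(wait) = rho = lambda/mu = 23/24 = 0.9583

0.9583


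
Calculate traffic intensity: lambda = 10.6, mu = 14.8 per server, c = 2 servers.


rho = lambda / (c * mu) = 10.6 / (2 * 14.8) = 0.3581

0.3581


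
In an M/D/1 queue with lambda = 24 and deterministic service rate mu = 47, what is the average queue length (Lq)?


M/D/1: Lq = rho^2 / (2*(1-rho)) where rho = 24/47; Lq = 0.27

0.27


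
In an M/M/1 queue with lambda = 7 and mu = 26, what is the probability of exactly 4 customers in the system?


rho = 7/26; P(n) = (1-rho)*rho^n = (1-7/26)*(7/26)^4 = 0.0038

0.0038


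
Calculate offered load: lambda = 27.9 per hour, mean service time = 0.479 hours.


Offered load a = lambda * E[S] = 27.9 * 0.479 = 13.36 Erlangs

13.36 Erlangs


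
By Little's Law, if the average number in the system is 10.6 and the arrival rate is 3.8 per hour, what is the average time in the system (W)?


W = L / lambda = 10.6 / 3.8 = 2.7895 hours

2.7895 hours


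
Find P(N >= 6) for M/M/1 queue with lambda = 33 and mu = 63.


P(N >= 6) = rho^6 = (33/63)^6 = 0.0207

0.0207


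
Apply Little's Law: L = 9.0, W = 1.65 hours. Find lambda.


lambda = L / W = 9.0 / 1.65 = 5.45 per hour

5.45 per hour


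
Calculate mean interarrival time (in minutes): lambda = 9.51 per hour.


Mean interarrival time = 60/lambda = 60/9.51 = 6.31 minutes

6.31 minutes


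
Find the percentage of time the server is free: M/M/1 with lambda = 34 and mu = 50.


Idle fraction = (1 - rho) * 100 = (1 - 34/50) * 100 = 32.0%

32.0%


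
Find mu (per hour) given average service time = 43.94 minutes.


mu = 60 / avg_service_time = 60 / 43.94 = 1.37 per hour

1.37 per hour


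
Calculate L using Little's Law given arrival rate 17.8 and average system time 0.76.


L = lambda * W = 17.8 * 0.76 = 13.53

13.53


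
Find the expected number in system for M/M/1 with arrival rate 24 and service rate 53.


rho = 24/53; L = rho/(1-rho) = 0.83

0.83


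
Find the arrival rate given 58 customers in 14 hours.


lambda = total arrivals / time = 58 / 14 = 4.14 per hour

4.14 per hour


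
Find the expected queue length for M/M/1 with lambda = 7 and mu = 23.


rho = 7/23; Lq = rho^2/(1-rho) = 0.13

0.13


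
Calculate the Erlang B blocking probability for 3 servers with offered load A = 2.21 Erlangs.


B(N,A) = (A^N/N!) / sum(A^k/k!, k=0..N) with N=3, A=2.21 = 0.2414

0.2414


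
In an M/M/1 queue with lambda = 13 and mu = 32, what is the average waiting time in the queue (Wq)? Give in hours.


rho = 13/32; Wq = rho/(mu - lambda) = 0.0214 hours

0.0214 hours


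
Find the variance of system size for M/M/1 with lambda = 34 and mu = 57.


rho = 34/57; Var(N) = rho/(1-rho)^2 = 3.66

3.66


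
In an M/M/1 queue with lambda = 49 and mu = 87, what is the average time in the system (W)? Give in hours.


W = 1/(mu - lambda) = 1/(87 - 49) = 0.0263 hours

0.0263 hours


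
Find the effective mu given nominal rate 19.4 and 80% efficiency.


Effective rate = mu * efficiency = 19.4 * 0.8 = 15.52 per hour

15.52 per hour


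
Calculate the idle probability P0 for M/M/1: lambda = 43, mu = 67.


P0 = 1 - rho = 1 - 43/67 = 0.3582

0.3582


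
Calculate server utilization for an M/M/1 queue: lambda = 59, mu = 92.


rho = lambda/mu = 59/92 = 0.6413

0.6413


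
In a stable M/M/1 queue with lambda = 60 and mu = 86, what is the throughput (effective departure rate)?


For a stable queue (lambda < mu), throughput = lambda = 60 per hour

60 per hour


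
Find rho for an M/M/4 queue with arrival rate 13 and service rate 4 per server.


rho = lambda/(c*mu) = 13/(4*4) = 0.8125

0.8125


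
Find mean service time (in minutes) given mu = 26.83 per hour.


Mean service time = 60/mu = 60/26.83 = 2.24 minutes

2.24 minutes


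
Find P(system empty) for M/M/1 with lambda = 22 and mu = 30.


P0 = 1 - rho = 1 - 22/30 = 0.2667

0.2667


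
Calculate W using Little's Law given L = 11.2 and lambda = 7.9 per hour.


W = L / lambda = 11.2 / 7.9 = 1.4177 hours

1.4177 hours


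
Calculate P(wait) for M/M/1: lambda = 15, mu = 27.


P(wait) = rho = lambda/mu = 15/27 = 0.5556

0.5556


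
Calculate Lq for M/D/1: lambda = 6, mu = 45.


M/D/1: Lq = rho^2 / (2*(1-rho)) where rho = 6/45; Lq = 0.01

0.01


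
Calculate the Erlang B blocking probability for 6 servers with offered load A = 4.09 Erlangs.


B(N,A) = (A^N/N!) / sum(A^k/k!, k=0..N) with N=6, A=4.09 = 0.1237

0.1237


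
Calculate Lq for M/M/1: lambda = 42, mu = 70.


rho = 42/70; Lq = rho^2/(1-rho) = 0.9

0.9


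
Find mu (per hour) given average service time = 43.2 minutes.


mu = 60 / avg_service_time = 60 / 43.2 = 1.39 per hour

1.39 per hour


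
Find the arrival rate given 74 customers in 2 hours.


lambda = total arrivals / time = 74 / 2 = 37.0 per hour

37.0 per hour


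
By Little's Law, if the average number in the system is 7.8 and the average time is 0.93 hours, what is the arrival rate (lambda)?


lambda = L / W = 7.8 / 0.93 = 8.39 per hour

8.39 per hour


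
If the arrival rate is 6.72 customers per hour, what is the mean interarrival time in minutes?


Mean interarrival time = 60/lambda = 60/6.72 = 8.93 minutes

8.93 minutes


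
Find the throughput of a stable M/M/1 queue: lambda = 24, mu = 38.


For a stable queue (lambda < mu), throughput = lambda = 24 per hour

24 per hour


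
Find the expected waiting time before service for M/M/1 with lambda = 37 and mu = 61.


rho = 37/61; Wq = rho/(mu - lambda) = 0.0253 hours

0.0253 hours


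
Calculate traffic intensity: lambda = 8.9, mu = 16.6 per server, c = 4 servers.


rho = lambda / (c * mu) = 8.9 / (4 * 16.6) = 0.134

0.134


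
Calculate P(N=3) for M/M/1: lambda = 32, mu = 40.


rho = 32/40; P(n) = (1-rho)*rho^n = (1-32/40)*(32/40)^3 = 0.1024

0.1024


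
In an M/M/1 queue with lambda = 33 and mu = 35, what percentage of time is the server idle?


Idle fraction = (1 - rho) * 100 = (1 - 33/35) * 100 = 5.7%

5.7%


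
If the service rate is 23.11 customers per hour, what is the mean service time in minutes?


Mean service time = 60/mu = 60/23.11 = 2.6 minutes

2.6 minutes


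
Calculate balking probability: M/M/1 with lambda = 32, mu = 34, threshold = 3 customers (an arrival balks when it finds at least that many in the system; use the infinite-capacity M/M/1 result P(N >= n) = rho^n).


P(N >= 3) = rho^3 = (32/34)^3 = 0.8337

0.8337


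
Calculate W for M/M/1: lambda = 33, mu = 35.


W = 1/(mu - lambda) = 1/(35 - 33) = 0.5 hours

0.5 hours


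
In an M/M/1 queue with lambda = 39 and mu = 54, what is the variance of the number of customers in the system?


rho = 39/54; Var(N) = rho/(1-rho)^2 = 9.36

9.36


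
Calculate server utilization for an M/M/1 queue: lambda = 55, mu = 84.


rho = lambda/mu = 55/84 = 0.6548

0.6548


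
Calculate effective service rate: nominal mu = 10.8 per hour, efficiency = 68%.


Effective rate = mu * efficiency = 10.8 * 0.68 = 7.34 per hour

7.34 per hour


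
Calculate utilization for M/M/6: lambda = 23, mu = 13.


rho = lambda/(c*mu) = 23/(6*13) = 0.2949

0.2949


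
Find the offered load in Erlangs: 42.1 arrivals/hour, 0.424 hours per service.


Offered load a = lambda * E[S] = 42.1 * 0.424 = 17.85 Erlangs

17.85 Erlangs


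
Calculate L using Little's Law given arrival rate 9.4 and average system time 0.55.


L = lambda * W = 9.4 * 0.55 = 5.17

5.17


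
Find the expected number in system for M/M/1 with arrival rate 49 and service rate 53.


rho = 49/53; L = rho/(1-rho) = 12.25

12.25


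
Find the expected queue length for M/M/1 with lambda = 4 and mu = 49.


rho = 4/49; Lq = rho^2/(1-rho) = 0.01

0.01


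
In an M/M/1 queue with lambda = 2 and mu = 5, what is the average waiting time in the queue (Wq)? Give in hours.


rho = 2/5; Wq = rho/(mu - lambda) = 0.1333 hours

0.1333 hours


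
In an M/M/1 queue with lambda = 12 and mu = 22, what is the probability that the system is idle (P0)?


P0 = 1 - rho = 1 - 12/22 = 0.4545

0.4545


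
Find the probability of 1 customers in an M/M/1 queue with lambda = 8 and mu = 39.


rho = 8/39; P(n) = (1-rho)*rho^n = (1-8/39)*(8/39)^1 = 0.1631

0.1631


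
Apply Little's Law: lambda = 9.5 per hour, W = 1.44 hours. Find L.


L = lambda * W = 9.5 * 1.44 = 13.68

13.68


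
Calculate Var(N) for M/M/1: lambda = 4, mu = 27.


rho = 4/27; Var(N) = rho/(1-rho)^2 = 0.2

0.2


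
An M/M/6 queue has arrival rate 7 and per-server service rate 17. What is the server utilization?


rho = lambda/(c*mu) = 7/(6*17) = 0.0686

0.0686


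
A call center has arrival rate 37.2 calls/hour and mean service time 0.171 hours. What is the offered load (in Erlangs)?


Offered load a = lambda * E[S] = 37.2 * 0.171 = 6.36 Erlangs

6.36 Erlangs


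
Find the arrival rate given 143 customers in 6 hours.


lambda = total arrivals / time = 143 / 6 = 23.83 per hour

23.83 per hour


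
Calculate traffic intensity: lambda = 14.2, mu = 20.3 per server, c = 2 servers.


rho = lambda / (c * mu) = 14.2 / (2 * 20.3) = 0.3498

0.3498


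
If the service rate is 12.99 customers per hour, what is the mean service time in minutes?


Mean service time = 60/mu = 60/12.99 = 4.62 minutes

4.62 minutes


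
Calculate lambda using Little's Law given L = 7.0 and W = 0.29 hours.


lambda = L / W = 7.0 / 0.29 = 24.14 per hour

24.14 per hour


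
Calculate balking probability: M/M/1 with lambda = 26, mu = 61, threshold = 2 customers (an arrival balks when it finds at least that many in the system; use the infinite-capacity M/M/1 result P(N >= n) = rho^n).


P(N >= 2) = rho^2 = (26/61)^2 = 0.1817

0.1817


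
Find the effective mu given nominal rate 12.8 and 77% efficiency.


Effective rate = mu * efficiency = 12.8 * 0.77 = 9.86 per hour

9.86 per hour


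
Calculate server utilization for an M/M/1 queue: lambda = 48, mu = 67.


rho = lambda/mu = 48/67 = 0.7164

0.7164


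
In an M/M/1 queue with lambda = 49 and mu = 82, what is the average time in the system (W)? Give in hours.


W = 1/(mu - lambda) = 1/(82 - 49) = 0.0303 hours

0.0303 hours


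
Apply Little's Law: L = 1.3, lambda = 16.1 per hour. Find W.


W = L / lambda = 1.3 / 16.1 = 0.0807 hours

0.0807 hours


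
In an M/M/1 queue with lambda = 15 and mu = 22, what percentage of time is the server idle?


Idle fraction = (1 - rho) * 100 = (1 - 15/22) * 100 = 31.8%

31.8%


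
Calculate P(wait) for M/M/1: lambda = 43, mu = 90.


P(wait) = rho = lambda/mu = 43/90 = 0.4778

0.4778


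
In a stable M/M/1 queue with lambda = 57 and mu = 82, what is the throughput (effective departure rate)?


For a stable queue (lambda < mu), throughput = lambda = 57 per hour

57 per hour


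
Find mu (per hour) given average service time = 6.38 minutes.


mu = 60 / avg_service_time = 60 / 6.38 = 9.4 per hour

9.4 per hour


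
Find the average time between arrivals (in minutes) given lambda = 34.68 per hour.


Mean interarrival time = 60/lambda = 60/34.68 = 1.73 minutes

1.73 minutes


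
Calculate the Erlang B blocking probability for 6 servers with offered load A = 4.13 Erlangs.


B(N,A) = (A^N/N!) / sum(A^k/k!, k=0..N) with N=6, A=4.13 = 0.1266

0.1266


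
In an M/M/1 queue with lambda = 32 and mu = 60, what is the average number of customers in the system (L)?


rho = 32/60; L = rho/(1-rho) = 1.14

1.14


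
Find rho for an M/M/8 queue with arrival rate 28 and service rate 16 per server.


rho = lambda/(c*mu) = 28/(8*16) = 0.2188

0.2188


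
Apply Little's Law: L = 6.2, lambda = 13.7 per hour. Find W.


W = L / lambda = 6.2 / 13.7 = 0.4526 hours

0.4526 hours


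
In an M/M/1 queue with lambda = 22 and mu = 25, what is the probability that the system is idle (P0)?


P0 = 1 - rho = 1 - 22/25 = 0.12

0.12


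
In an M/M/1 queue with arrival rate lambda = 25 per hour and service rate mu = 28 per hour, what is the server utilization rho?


rho = lambda/mu = 25/28 = 0.8929

0.8929


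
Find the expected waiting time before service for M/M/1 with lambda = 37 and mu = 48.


rho = 37/48; Wq = rho/(mu - lambda) = 0.0701 hours

0.0701 hours


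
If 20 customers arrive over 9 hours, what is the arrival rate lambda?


lambda = total arrivals / time = 20 / 9 = 2.22 per hour

2.22 per hour


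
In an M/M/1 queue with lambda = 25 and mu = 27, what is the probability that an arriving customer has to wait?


P(wait) = rho = lambda/mu = 25/27 = 0.9259

0.9259


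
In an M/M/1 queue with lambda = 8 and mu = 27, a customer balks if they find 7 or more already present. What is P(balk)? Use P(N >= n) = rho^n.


P(N >= 7) = rho^7 = (8/27)^7 = 0.0002

0.0002


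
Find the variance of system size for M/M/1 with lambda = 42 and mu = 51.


rho = 42/51; Var(N) = rho/(1-rho)^2 = 26.44

26.44


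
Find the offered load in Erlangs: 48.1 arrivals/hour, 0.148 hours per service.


Offered load a = lambda * E[S] = 48.1 * 0.148 = 7.12 Erlangs

7.12 Erlangs


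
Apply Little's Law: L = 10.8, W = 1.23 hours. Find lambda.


lambda = L / W = 10.8 / 1.23 = 8.78 per hour

8.78 per hour


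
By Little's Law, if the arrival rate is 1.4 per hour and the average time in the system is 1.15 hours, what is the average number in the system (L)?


L = lambda * W = 1.4 * 1.15 = 1.61

1.61


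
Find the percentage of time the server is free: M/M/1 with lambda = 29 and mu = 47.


Idle fraction = (1 - rho) * 100 = (1 - 29/47) * 100 = 38.3%

38.3%


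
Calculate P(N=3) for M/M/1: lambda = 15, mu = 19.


rho = 15/19; P(n) = (1-rho)*rho^n = (1-15/19)*(15/19)^3 = 0.1036

0.1036


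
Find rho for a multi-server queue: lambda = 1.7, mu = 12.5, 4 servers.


rho = lambda / (c * mu) = 1.7 / (4 * 12.5) = 0.034

0.034


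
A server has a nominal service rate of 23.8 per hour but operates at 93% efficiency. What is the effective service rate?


Effective rate = mu * efficiency = 23.8 * 0.93 = 22.13 per hour

22.13 per hour


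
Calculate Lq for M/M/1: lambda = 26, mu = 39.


rho = 26/39; Lq = rho^2/(1-rho) = 1.33

1.33


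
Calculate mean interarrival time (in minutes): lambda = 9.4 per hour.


Mean interarrival time = 60/lambda = 60/9.4 = 6.38 minutes

6.38 minutes


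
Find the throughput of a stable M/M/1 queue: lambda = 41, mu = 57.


For a stable queue (lambda < mu), throughput = lambda = 41 per hour

41 per hour


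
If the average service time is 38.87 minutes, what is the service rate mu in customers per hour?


mu = 60 / avg_service_time = 60 / 38.87 = 1.54 per hour

1.54 per hour


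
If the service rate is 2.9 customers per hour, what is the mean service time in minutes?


Mean service time = 60/mu = 60/2.9 = 20.69 minutes

20.69 minutes


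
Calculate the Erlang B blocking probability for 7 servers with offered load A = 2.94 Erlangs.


B(N,A) = (A^N/N!) / sum(A^k/k!, k=0..N) with N=7, A=2.94 = 0.0201

0.0201


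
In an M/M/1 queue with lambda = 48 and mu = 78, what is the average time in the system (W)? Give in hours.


W = 1/(mu - lambda) = 1/(78 - 48) = 0.0333 hours

0.0333 hours


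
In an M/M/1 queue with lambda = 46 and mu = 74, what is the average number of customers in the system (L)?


rho = 46/74; L = rho/(1-rho) = 1.64

1.64


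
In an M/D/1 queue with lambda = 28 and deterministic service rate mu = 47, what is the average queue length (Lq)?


M/D/1: Lq = rho^2 / (2*(1-rho)) where rho = 28/47; Lq = 0.44

0.44


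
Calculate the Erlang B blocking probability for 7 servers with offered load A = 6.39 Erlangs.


B(N,A) = (A^N/N!) / sum(A^k/k!, k=0..N) with N=7, A=6.39 = 0.2103

0.2103


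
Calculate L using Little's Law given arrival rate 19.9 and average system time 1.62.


L = lambda * W = 19.9 * 1.62 = 32.24

32.24


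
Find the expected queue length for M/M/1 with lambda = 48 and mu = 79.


rho = 48/79; Lq = rho^2/(1-rho) = 0.94

0.94


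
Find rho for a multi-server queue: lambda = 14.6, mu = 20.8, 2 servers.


rho = lambda / (c * mu) = 14.6 / (2 * 20.8) = 0.351

0.351


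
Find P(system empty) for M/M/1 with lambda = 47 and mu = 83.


P0 = 1 - rho = 1 - 47/83 = 0.4337

0.4337


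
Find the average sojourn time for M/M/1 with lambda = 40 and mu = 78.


W = 1/(mu - lambda) = 1/(78 - 40) = 0.0263 hours

0.0263 hours


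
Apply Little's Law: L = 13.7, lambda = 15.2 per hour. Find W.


W = L / lambda = 13.7 / 15.2 = 0.9013 hours

0.9013 hours


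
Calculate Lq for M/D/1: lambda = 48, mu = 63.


M/D/1: Lq = rho^2 / (2*(1-rho)) where rho = 48/63; Lq = 1.22

1.22


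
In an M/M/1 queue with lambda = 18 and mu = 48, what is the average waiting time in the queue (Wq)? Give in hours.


rho = 18/48; Wq = rho/(mu - lambda) = 0.0125 hours

0.0125 hours


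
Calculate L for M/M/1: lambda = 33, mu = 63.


rho = 33/63; L = rho/(1-rho) = 1.1

1.1


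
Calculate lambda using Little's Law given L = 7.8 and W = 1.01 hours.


lambda = L / W = 7.8 / 1.01 = 7.72 per hour

7.72 per hour


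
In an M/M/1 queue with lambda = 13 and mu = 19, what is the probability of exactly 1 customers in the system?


rho = 13/19; P(n) = (1-rho)*rho^n = (1-13/19)*(13/19)^1 = 0.2161

0.2161


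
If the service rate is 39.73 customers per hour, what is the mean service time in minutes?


Mean service time = 60/mu = 60/39.73 = 1.51 minutes

1.51 minutes


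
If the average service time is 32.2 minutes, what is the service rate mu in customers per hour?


mu = 60 / avg_service_time = 60 / 32.2 = 1.86 per hour

1.86 per hour


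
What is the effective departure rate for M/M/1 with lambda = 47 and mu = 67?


For a stable queue (lambda < mu), throughput = lambda = 47 per hour

47 per hour


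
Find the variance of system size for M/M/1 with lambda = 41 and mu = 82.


rho = 41/82; Var(N) = rho/(1-rho)^2 = 2.0

2.0


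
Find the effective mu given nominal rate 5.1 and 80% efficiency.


Effective rate = mu * efficiency = 5.1 * 0.8 = 4.08 per hour

4.08 per hour


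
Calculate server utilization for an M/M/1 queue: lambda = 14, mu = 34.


rho = lambda/mu = 14/34 = 0.4118

0.4118


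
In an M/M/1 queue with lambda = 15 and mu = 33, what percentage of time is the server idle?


Idle fraction = (1 - rho) * 100 = (1 - 15/33) * 100 = 54.5%

54.5%


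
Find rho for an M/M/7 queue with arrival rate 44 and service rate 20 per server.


rho = lambda/(c*mu) = 44/(7*20) = 0.3143

0.3143


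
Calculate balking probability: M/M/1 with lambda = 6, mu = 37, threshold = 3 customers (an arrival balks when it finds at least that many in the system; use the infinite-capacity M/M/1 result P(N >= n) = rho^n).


P(N >= 3) = rho^3 = (6/37)^3 = 0.0043

0.0043


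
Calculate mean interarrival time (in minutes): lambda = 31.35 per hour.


Mean interarrival time = 60/lambda = 60/31.35 = 1.91 minutes

1.91 minutes


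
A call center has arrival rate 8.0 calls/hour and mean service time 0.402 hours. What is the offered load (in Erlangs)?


Offered load a = lambda * E[S] = 8.0 * 0.402 = 3.22 Erlangs

3.22 Erlangs


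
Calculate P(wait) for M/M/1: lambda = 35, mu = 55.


P(wait) = rho = lambda/mu = 35/55 = 0.6364

0.6364


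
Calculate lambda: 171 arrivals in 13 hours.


lambda = total arrivals / time = 171 / 13 = 13.15 per hour

13.15 per hour


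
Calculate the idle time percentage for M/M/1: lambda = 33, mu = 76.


Idle fraction = (1 - rho) * 100 = (1 - 33/76) * 100 = 56.6%

56.6%


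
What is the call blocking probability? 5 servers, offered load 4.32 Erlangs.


B(N,A) = (A^N/N!) / sum(A^k/k!, k=0..N) with N=5, A=4.32 = 0.2274

0.2274


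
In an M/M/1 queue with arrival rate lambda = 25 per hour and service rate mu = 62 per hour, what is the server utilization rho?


rho = lambda/mu = 25/62 = 0.4032

0.4032


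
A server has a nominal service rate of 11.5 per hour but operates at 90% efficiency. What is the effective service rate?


Effective rate = mu * efficiency = 11.5 * 0.9 = 10.35 per hour

10.35 per hour


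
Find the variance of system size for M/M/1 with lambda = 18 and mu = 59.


rho = 18/59; Var(N) = rho/(1-rho)^2 = 0.63

0.63


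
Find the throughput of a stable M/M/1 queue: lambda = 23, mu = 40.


For a stable queue (lambda < mu), throughput = lambda = 23 per hour

23 per hour


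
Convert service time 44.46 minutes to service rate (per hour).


mu = 60 / avg_service_time = 60 / 44.46 = 1.35 per hour

1.35 per hour


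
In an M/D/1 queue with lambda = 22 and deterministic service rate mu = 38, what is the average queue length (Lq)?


M/D/1: Lq = rho^2 / (2*(1-rho)) where rho = 22/38; Lq = 0.4

0.4


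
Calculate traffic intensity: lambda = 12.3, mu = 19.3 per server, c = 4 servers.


rho = lambda / (c * mu) = 12.3 / (4 * 19.3) = 0.1593

0.1593


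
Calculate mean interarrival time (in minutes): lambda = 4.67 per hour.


Mean interarrival time = 60/lambda = 60/4.67 = 12.85 minutes

12.85 minutes


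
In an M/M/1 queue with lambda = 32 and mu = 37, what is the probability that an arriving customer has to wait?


P(wait) = rho = lambda/mu = 32/37 = 0.8649

0.8649


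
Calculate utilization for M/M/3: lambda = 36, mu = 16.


rho = lambda/(c*mu) = 36/(3*16) = 0.75

0.75


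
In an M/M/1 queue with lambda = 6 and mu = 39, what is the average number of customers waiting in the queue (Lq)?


rho = 6/39; Lq = rho^2/(1-rho) = 0.03

0.03


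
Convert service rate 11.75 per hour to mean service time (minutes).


Mean service time = 60/mu = 60/11.75 = 5.11 minutes

5.11 minutes


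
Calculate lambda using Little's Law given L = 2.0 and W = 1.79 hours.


lambda = L / W = 2.0 / 1.79 = 1.12 per hour

1.12 per hour


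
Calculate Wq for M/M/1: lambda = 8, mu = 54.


rho = 8/54; Wq = rho/(mu - lambda) = 0.0032 hours

0.0032 hours


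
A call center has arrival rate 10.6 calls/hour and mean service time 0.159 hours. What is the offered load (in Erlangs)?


Offered load a = lambda * E[S] = 10.6 * 0.159 = 1.69 Erlangs

1.69 Erlangs


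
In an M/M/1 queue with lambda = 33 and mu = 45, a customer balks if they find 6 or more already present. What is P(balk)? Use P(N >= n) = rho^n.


P(N >= 6) = rho^6 = (33/45)^6 = 0.1555

0.1555


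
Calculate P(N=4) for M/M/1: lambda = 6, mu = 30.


rho = 6/30; P(n) = (1-rho)*rho^n = (1-6/30)*(6/30)^4 = 0.0013

0.0013


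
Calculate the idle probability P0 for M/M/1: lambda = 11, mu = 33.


P0 = 1 - rho = 1 - 11/33 = 0.6667

0.6667


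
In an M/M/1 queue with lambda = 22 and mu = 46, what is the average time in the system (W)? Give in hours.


W = 1/(mu - lambda) = 1/(46 - 22) = 0.0417 hours

0.0417 hours


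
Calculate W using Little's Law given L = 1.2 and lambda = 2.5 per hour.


W = L / lambda = 1.2 / 2.5 = 0.48 hours

0.48 hours


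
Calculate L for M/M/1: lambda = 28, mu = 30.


rho = 28/30; L = rho/(1-rho) = 14.0

14.0


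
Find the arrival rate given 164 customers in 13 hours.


lambda = total arrivals / time = 164 / 13 = 12.62 per hour

12.62 per hour


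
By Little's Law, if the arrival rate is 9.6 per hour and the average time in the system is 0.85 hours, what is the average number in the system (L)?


L = lambda * W = 9.6 * 0.85 = 8.16

8.16


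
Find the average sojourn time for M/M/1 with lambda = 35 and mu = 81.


W = 1/(mu - lambda) = 1/(81 - 35) = 0.0217 hours

0.0217 hours


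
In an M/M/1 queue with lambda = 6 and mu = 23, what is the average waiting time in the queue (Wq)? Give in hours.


rho = 6/23; Wq = rho/(mu - lambda) = 0.0153 hours

0.0153 hours


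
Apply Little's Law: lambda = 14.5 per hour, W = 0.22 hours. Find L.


L = lambda * W = 14.5 * 0.22 = 3.19

3.19


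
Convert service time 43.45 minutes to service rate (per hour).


mu = 60 / avg_service_time = 60 / 43.45 = 1.38 per hour

1.38 per hour


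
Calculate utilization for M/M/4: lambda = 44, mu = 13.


rho = lambda/(c*mu) = 44/(4*13) = 0.8462

0.8462


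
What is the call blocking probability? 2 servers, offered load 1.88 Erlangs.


B(N,A) = (A^N/N!) / sum(A^k/k!, k=0..N) with N=2, A=1.88 = 0.3803

0.3803


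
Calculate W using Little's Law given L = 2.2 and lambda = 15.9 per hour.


W = L / lambda = 2.2 / 15.9 = 0.1384 hours

0.1384 hours


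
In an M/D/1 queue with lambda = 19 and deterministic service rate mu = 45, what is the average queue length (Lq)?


M/D/1: Lq = rho^2 / (2*(1-rho)) where rho = 19/45; Lq = 0.15

0.15


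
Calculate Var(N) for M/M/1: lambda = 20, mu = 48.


rho = 20/48; Var(N) = rho/(1-rho)^2 = 1.22

1.22


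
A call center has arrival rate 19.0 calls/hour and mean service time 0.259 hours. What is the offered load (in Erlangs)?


Offered load a = lambda * E[S] = 19.0 * 0.259 = 4.92 Erlangs

4.92 Erlangs


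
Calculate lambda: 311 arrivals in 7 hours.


lambda = total arrivals / time = 311 / 7 = 44.43 per hour

44.43 per hour


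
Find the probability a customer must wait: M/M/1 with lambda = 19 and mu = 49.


P(wait) = rho = lambda/mu = 19/49 = 0.3878

0.3878


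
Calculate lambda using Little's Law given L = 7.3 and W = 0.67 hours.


lambda = L / W = 7.3 / 0.67 = 10.9 per hour

10.9 per hour


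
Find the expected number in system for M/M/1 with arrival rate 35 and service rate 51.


rho = 35/51; L = rho/(1-rho) = 2.19

2.19


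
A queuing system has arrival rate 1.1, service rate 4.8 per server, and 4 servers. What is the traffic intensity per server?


rho = lambda / (c * mu) = 1.1 / (4 * 4.8) = 0.0573

0.0573


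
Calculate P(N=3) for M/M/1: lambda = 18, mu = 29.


rho = 18/29; P(n) = (1-rho)*rho^n = (1-18/29)*(18/29)^3 = 0.0907

0.0907


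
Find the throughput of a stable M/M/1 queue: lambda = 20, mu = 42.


For a stable queue (lambda < mu), throughput = lambda = 20 per hour

20 per hour


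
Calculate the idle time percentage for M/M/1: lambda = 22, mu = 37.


Idle fraction = (1 - rho) * 100 = (1 - 22/37) * 100 = 40.5%

40.5%


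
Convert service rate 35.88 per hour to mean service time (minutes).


Mean service time = 60/mu = 60/35.88 = 1.67 minutes

1.67 minutes


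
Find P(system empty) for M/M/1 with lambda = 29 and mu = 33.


P0 = 1 - rho = 1 - 29/33 = 0.1212

0.1212


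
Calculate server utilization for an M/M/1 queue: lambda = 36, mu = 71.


rho = lambda/mu = 36/71 = 0.507

0.507


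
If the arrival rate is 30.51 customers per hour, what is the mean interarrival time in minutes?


Mean interarrival time = 60/lambda = 60/30.51 = 1.97 minutes

1.97 minutes


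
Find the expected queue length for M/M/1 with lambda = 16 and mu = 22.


rho = 16/22; Lq = rho^2/(1-rho) = 1.94

1.94


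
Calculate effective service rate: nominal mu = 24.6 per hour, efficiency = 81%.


Effective rate = mu * efficiency = 24.6 * 0.81 = 19.93 per hour

19.93 per hour


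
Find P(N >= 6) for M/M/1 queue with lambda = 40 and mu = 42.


P(N >= 6) = rho^6 = (40/42)^6 = 0.7462

0.7462


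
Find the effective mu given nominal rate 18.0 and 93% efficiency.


Effective rate = mu * efficiency = 18.0 * 0.93 = 16.74 per hour

16.74 per hour


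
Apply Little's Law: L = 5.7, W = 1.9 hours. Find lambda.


lambda = L / W = 5.7 / 1.9 = 3.0 per hour

3.0 per hour


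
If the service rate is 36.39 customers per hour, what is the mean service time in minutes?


Mean service time = 60/mu = 60/36.39 = 1.65 minutes

1.65 minutes


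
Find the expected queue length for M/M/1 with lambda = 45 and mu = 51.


rho = 45/51; Lq = rho^2/(1-rho) = 6.62

6.62


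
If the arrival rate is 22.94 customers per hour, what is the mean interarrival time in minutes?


Mean interarrival time = 60/lambda = 60/22.94 = 2.62 minutes

2.62 minutes


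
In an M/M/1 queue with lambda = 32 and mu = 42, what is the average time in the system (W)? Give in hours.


W = 1/(mu - lambda) = 1/(42 - 32) = 0.1 hours

0.1 hours


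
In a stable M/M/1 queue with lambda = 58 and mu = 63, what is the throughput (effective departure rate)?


For a stable queue (lambda < mu), throughput = lambda = 58 per hour

58 per hour


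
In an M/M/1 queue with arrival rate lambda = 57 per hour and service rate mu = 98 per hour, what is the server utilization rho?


rho = lambda/mu = 57/98 = 0.5816

0.5816


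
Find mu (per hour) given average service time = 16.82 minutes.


mu = 60 / avg_service_time = 60 / 16.82 = 3.57 per hour

3.57 per hour


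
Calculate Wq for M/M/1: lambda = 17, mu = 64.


rho = 17/64; Wq = rho/(mu - lambda) = 0.0057 hours

0.0057 hours


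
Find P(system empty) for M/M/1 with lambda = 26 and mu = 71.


P0 = 1 - rho = 1 - 26/71 = 0.6338

0.6338


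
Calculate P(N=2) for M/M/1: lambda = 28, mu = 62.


rho = 28/62; P(n) = (1-rho)*rho^n = (1-28/62)*(28/62)^2 = 0.1118

0.1118


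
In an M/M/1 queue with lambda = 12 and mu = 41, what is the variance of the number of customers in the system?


rho = 12/41; Var(N) = rho/(1-rho)^2 = 0.59

0.59


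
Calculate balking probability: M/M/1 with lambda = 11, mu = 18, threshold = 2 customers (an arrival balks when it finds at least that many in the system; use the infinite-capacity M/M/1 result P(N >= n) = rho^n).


P(N >= 2) = rho^2 = (11/18)^2 = 0.3735

0.3735


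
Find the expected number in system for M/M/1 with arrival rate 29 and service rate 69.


rho = 29/69; L = rho/(1-rho) = 0.73

0.73


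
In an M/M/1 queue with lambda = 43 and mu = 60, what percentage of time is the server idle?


Idle fraction = (1 - rho) * 100 = (1 - 43/60) * 100 = 28.3%

28.3%


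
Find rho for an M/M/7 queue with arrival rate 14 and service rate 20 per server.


rho = lambda/(c*mu) = 14/(7*20) = 0.1

0.1


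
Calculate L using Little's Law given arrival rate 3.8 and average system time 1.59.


L = lambda * W = 3.8 * 1.59 = 6.04

6.04


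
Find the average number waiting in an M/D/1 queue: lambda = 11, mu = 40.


M/D/1: Lq = rho^2 / (2*(1-rho)) where rho = 11/40; Lq = 0.05

0.05


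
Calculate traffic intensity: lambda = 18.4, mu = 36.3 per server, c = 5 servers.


rho = lambda / (c * mu) = 18.4 / (5 * 36.3) = 0.1014

0.1014


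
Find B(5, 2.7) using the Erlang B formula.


B(N,A) = (A^N/N!) / sum(A^k/k!, k=0..N) with N=5, A=2.7 = 0.0852

0.0852


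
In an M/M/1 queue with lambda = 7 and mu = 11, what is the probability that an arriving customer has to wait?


P(wait) = rho = lambda/mu = 7/11 = 0.6364

0.6364


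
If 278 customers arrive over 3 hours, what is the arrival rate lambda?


lambda = total arrivals / time = 278 / 3 = 92.67 per hour

92.67 per hour


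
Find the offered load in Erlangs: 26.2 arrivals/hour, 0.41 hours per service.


Offered load a = lambda * E[S] = 26.2 * 0.41 = 10.74 Erlangs

10.74 Erlangs


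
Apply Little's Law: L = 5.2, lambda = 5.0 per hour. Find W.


W = L / lambda = 5.2 / 5.0 = 1.04 hours

1.04 hours


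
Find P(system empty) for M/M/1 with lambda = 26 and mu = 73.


P0 = 1 - rho = 1 - 26/73 = 0.6438

0.6438


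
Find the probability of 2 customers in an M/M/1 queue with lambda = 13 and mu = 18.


rho = 13/18; P(n) = (1-rho)*rho^n = (1-13/18)*(13/18)^2 = 0.1449

0.1449


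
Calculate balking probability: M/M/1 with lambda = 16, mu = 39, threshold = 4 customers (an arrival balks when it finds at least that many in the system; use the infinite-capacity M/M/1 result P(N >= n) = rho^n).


P(N >= 4) = rho^4 = (16/39)^4 = 0.0283

0.0283


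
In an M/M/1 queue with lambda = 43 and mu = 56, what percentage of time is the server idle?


Idle fraction = (1 - rho) * 100 = (1 - 43/56) * 100 = 23.2%

23.2%


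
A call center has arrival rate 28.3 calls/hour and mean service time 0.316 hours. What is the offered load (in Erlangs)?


Offered load a = lambda * E[S] = 28.3 * 0.316 = 8.94 Erlangs

8.94 Erlangs


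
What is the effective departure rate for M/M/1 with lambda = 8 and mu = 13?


For a stable queue (lambda < mu), throughput = lambda = 8 per hour

8 per hour


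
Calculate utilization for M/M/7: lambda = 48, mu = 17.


rho = lambda/(c*mu) = 48/(7*17) = 0.4034

0.4034


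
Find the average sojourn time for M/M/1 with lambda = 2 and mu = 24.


W = 1/(mu - lambda) = 1/(24 - 2) = 0.0455 hours

0.0455 hours


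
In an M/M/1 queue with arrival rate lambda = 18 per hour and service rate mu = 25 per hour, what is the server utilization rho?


rho = lambda/mu = 18/25 = 0.72

0.72


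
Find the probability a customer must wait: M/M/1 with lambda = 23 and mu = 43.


P(wait) = rho = lambda/mu = 23/43 = 0.5349

0.5349


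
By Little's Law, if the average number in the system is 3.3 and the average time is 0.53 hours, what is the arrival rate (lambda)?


lambda = L / W = 3.3 / 0.53 = 6.23 per hour

6.23 per hour


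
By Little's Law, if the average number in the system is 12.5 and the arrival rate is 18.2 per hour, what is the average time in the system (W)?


W = L / lambda = 12.5 / 18.2 = 0.6868 hours

0.6868 hours


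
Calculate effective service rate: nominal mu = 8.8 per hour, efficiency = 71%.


Effective rate = mu * efficiency = 8.8 * 0.71 = 6.25 per hour

6.25 per hour


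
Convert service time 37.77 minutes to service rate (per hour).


mu = 60 / avg_service_time = 60 / 37.77 = 1.59 per hour

1.59 per hour


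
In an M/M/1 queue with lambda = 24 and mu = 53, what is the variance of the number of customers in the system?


rho = 24/53; Var(N) = rho/(1-rho)^2 = 1.51

1.51
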